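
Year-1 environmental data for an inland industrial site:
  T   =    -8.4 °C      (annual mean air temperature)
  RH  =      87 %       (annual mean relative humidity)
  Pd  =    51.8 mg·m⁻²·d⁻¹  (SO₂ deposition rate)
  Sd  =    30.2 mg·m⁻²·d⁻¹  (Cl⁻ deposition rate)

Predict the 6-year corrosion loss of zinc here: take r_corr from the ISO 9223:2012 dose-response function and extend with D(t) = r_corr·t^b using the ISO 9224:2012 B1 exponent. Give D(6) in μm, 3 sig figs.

zinc: f(T) = +0.038·(T−10) [T≤10 °C] = -0.6992
  SO₂ term: 0.0129·51.8^0.44·exp(0.046·87-0.6992) = 1.992
  Cl⁻ term: 0.0175·30.2^0.57·exp(0.008·87+0.085·-8.4) = 0.1199
  sum: 1.992 + 0.1199 → r_corr = 2.112 μm/a
ISO 9224: D(t) = r_corr · t^b with b = 0.813 (zinc, B1)
  D(6) = 2.112 × 6^0.813 = 2.112 × 4.292 = 9.064 μm

D(6) = 9.06 μm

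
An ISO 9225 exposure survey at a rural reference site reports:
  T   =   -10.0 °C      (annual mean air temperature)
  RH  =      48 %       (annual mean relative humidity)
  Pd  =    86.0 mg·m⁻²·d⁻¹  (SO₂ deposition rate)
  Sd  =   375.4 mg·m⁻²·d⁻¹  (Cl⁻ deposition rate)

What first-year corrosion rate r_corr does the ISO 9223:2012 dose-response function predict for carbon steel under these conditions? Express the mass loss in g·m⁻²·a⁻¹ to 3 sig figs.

carbon steel: T≤10 °C ⇒ hinge +0.150·(-10.0−10) = -3.0000
  sulphur-dioxide contribution → 2.333 μm/a
  chloride contribution → 13.15 μm/a
  total first-year rate 15.49 μm/a
Convert to mass loss: 15.49 μm/a × 7.85 g/cm³ = 121.6 g·m⁻²·a⁻¹

r_corr = 122 g·m⁻²·a⁻¹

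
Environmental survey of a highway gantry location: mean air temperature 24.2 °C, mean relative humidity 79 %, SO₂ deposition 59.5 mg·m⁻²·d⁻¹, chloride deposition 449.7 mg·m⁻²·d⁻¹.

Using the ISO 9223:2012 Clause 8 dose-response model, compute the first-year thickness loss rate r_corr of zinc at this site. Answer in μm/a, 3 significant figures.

zinc: T>10 °C ⇒ hinge -0.071·(24.2−10) = -1.0082
  SO₂ term: 0.0129·59.5^0.44·exp(0.046·79-1.0082) = 1.076
  Sd branch = 0.0175·Sd^0.57·e^(0.008·RH+0.085·T) = 8.376 μm/a
  sum: 1.076 + 8.376 → r_corr = 9.452 μm/a

r_corr = 9.45 μm/a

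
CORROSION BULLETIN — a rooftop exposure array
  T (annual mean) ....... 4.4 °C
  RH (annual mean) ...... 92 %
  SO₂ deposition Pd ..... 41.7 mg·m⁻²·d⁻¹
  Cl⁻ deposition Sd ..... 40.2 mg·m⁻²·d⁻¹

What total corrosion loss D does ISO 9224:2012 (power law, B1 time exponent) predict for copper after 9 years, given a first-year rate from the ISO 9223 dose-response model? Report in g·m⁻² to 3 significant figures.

D(9) = 97.7 g·m⁻²

copper: T≤10 °C ⇒ hinge +0.126·(4.4−10) = -0.7056
  Pd branch = 0.0053·Pd^0.26·e^(0.059·RH+f) = 1.572 μm/a
  Cl⁻ term: 0.01025·40.2^0.27·exp(0.036·92+0.049·4.4) = 0.946
  sum: 1.572 + 0.946 → r_corr = 2.518 μm/a
Power-law: D(9) = r_corr · 9^0.667
  D(9) = 2.518 × 9^0.667 = 2.518 × 4.33 = 10.9 μm
  Mass loss = 10.9 μm × 8.96 g/cm³ = 97.68 g·m⁻²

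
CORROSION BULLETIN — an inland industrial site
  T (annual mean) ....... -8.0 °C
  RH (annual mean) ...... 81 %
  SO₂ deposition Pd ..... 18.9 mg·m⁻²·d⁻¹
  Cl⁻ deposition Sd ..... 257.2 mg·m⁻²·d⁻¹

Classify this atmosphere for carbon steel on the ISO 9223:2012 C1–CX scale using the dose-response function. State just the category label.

C3

carbon steel: temperature factor f = +0.150·(-18.0) = -2.7000
  SO₂ term: 1.77·18.9^0.52·exp(0.02·81-2.7000) = 2.771
  Cl⁻ term: 0.102·257.2^0.62·exp(0.033·81+0.04·-8.0) = 33.49
  sum: 2.771 + 33.49 → r_corr = 36.26 μm/a
ISO 9223 Table 2 (carbon steel): 25 < 36.3 ≤ 50 μm/a ⇒ C3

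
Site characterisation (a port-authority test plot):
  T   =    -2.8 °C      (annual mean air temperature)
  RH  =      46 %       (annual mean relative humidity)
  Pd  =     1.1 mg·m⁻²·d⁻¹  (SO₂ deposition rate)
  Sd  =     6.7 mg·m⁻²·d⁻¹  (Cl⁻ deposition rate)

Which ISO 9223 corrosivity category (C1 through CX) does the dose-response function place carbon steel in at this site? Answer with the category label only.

carbon steel: T≤10 °C ⇒ hinge +0.150·(-2.8−10) = -1.9200
  Pd branch = 1.77·Pd^0.52·e^(0.02·RH+f) = 0.6842 μm/a
  Sd branch = 0.102·Sd^0.62·e^(0.033·RH+0.04·T) = 1.353 μm/a
  r_corr = 0.6842 + 1.353 = 2.038 μm/a
2.04 μm/a falls in (1.3, 25] for carbon steel → category C2

C2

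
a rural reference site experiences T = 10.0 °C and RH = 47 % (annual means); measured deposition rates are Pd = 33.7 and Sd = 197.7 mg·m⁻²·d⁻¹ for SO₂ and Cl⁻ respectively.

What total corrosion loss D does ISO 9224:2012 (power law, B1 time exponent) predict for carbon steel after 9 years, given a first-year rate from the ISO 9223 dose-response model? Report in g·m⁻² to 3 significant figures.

carbon steel: temperature factor f = +0.150·(0.0) = +0.0000
  sulphur-dioxide contribution → 28.22 μm/a
  chloride contribution → 19.03 μm/a
  ⇒ r_corr(carbon steel) = 47.25 μm/a
Power-law: D(9) = r_corr · 9^0.523
  D(9) = 47.25 × 9^0.523 = 47.25 × 3.156 = 149.1 μm
  Mass loss = 149.1 μm × 7.85 g/cm³ = 1170 g·m⁻²

D(9) = 1.17e+03 g·m⁻²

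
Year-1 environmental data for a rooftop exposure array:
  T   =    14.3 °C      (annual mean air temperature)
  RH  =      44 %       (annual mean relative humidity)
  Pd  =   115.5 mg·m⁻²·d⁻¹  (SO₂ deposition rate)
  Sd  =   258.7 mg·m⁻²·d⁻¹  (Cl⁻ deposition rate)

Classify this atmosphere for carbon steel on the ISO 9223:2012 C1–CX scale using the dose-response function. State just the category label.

carbon steel: temperature factor f = -0.054·(4.3) = -0.2322
  Pd branch = 1.77·Pd^0.52·e^(0.02·RH+f) = 39.98 μm/a
  Cl⁻ term: 0.102·258.7^0.62·exp(0.033·44+0.04·14.3) = 24.18
  sum: 39.98 + 24.18 → r_corr = 64.17 μm/a
ISO 9223 Table 2 (carbon steel): 50 < 64.2 ≤ 80 μm/a ⇒ C4

C4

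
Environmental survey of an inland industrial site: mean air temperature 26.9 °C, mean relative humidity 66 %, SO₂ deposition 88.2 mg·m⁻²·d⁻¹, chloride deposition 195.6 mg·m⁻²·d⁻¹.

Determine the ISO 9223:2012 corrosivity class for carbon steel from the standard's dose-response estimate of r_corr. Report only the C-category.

C5

carbon steel: T>10 °C ⇒ hinge -0.054·(26.9−10) = -0.9126
  sulphur-dioxide contribution → 27.32 μm/a
  chloride contribution → 69.57 μm/a
  total first-year rate 96.9 μm/a
Category bounds: 80…200 μm/a bracket r_corr ⇒ C5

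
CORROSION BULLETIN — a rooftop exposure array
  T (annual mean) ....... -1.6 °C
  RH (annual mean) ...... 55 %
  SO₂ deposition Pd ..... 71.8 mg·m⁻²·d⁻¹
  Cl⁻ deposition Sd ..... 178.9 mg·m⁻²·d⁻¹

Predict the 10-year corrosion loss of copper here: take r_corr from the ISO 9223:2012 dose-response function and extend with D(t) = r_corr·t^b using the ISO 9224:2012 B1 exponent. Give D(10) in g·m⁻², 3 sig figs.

D(10) = 15.6 g·m⁻²

copper: temperature factor f = +0.126·(-11.6) = -1.4616
  SO₂ term: 0.0053·71.8^0.26·exp(0.059·55-1.4616) = 0.09581
  Cl⁻ term: 0.01025·178.9^0.27·exp(0.036·55+0.049·-1.6) = 0.2785
  r_corr = 0.09581 + 0.2785 = 0.3743 μm/a
Power-law: D(10) = r_corr · 10^0.667
  D(10) = 0.3743 × 10^0.667 = 0.3743 × 4.645 = 1.739 μm
  Mass loss = 1.739 μm × 8.96 g/cm³ = 15.58 g·m⁻²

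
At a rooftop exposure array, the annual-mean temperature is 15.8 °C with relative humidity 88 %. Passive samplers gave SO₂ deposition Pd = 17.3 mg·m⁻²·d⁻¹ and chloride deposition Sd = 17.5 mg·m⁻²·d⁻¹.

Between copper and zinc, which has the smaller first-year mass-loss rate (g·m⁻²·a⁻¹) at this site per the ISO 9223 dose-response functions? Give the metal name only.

copper: T>10 °C ⇒ hinge -0.080·(15.8−10) = -0.4640
  sulphur-dioxide contribution → 1.258 μm/a
  chloride contribution → 1.144 μm/a
  ⇒ r_corr(copper) = 2.401 μm/a
  mass loss = 2.401 μm/a × 8.96 g/cm³ = 21.52 g·m⁻²·a⁻¹
zinc: f(T) = -0.071·(T−10) [T>10 °C] = -0.4118
  sulphur-dioxide contribution → 1.716 μm/a
  chloride contribution → 0.6927 μm/a
  ⇒ r_corr(zinc) = 2.409 μm/a
  mass loss = 2.409 μm/a × 7.14 g/cm³ = 17.2 g·m⁻²·a⁻¹
Ordering by g·m⁻²·a⁻¹: copper (21.5) > zinc (17.2)

zinc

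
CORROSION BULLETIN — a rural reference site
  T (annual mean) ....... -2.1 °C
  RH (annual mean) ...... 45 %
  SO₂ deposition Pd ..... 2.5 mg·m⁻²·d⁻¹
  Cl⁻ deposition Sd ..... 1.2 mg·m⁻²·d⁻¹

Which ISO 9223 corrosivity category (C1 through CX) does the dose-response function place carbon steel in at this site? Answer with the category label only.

carbon steel: f(T) = +0.150·(T−10) [T≤10 °C] = -1.8150
  Pd branch = 1.77·Pd^0.52·e^(0.02·RH+f) = 1.142 μm/a
  Cl⁻ term: 0.102·1.2^0.62·exp(0.033·45+0.04·-2.1) = 0.4636
  r_corr = 1.142 + 0.4636 = 1.605 μm/a
ISO 9223 Table 2 (carbon steel): 1.3 < 1.61 ≤ 25 μm/a ⇒ C2

C2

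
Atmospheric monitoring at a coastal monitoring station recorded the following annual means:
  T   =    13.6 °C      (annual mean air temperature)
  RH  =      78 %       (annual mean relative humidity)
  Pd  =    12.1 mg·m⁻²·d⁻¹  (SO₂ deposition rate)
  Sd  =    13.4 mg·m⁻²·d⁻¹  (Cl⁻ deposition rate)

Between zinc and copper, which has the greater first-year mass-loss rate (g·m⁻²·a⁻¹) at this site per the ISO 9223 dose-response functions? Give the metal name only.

zinc: T>10 °C ⇒ hinge -0.071·(13.6−10) = -0.2556
  sulphur-dioxide contribution → 1.082 μm/a
  chloride contribution → 0.4555 μm/a
  total first-year rate 1.538 μm/a
  mass loss = 1.538 μm/a × 7.14 g/cm³ = 10.98 g·m⁻²·a⁻¹
copper: temperature factor f = -0.080·(3.6) = -0.2880
  sulphur-dioxide contribution → 0.7574 μm/a
  chloride contribution → 0.6667 μm/a
  total first-year rate 1.424 μm/a
  mass loss = 1.424 μm/a × 8.96 g/cm³ = 12.76 g·m⁻²·a⁻¹
Ordering by g·m⁻²·a⁻¹: copper (12.8) > zinc (11)

copper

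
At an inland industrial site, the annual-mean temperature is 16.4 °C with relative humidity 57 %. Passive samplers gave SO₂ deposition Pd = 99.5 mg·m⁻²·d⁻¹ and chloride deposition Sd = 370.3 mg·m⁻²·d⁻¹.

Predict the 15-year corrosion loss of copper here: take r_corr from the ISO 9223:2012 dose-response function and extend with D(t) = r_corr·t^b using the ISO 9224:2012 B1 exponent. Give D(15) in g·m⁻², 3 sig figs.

copper: T>10 °C ⇒ hinge -0.080·(16.4−10) = -0.5120
  sulphur-dioxide contribution → 0.3033 μm/a
  chloride contribution → 0.8798 μm/a
  ⇒ r_corr(copper) = 1.183 μm/a
Long-term exponent b (ISO 9224 Table 2, B1) = 0.667
  D(15) = 1.183 × 15^0.667 = 1.183 × 6.088 = 7.203 μm
  Mass loss = 7.203 μm × 8.96 g/cm³ = 64.54 g·m⁻²

D(15) = 64.5 g·m⁻²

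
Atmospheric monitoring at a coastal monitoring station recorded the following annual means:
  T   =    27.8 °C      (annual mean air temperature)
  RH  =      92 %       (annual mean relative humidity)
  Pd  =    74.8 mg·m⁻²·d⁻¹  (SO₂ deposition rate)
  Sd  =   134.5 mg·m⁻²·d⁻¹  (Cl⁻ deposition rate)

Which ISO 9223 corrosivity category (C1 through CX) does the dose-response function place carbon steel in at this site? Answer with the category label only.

C5

carbon steel: f(T) = -0.054·(T−10) [T>10 °C] = -0.9612
  SO₂ term: 1.77·74.8^0.52·exp(0.02·92-0.9612) = 40.18
  Cl⁻ term: 0.102·134.5^0.62·exp(0.033·92+0.04·27.8) = 134.9
  sum: 40.18 + 134.9 → r_corr = 175 μm/a
ISO 9223 Table 2 (carbon steel): 80 < 175 ≤ 200 μm/a ⇒ C5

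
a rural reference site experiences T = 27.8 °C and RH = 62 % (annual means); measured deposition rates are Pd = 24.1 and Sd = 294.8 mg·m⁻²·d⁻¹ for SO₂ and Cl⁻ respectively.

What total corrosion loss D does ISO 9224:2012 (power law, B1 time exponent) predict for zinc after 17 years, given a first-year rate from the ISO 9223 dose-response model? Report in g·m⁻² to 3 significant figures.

zinc: f(T) = -0.071·(T−10) [T>10 °C] = -1.2638
  Pd branch = 0.0129·Pd^0.44·e^(0.046·RH+f) = 0.2561 μm/a
  Sd branch = 0.0175·Sd^0.57·e^(0.008·RH+0.085·T) = 7.804 μm/a
  sum: 0.2561 + 7.804 → r_corr = 8.06 μm/a
Power-law: D(17) = r_corr · 17^0.813
  D(17) = 8.06 × 17^0.813 = 8.06 × 10.01 = 80.67 μm
  Mass loss = 80.67 μm × 7.14 g/cm³ = 576 g·m⁻²

D(17) = 576 g·m⁻²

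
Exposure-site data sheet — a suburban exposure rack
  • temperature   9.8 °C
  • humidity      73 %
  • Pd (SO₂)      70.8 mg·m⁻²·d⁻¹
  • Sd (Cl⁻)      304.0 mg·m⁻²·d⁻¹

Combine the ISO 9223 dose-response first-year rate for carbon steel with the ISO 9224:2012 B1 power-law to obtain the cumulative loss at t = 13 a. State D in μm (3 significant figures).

D(13) = 482 μm

carbon steel: temperature factor f = +0.150·(-0.2) = -0.0300
  sulphur-dioxide contribution → 67.77 μm/a
  chloride contribution → 58.14 μm/a
  total first-year rate 125.9 μm/a
Power-law: D(13) = r_corr · 13^0.523
  D(13) = 125.9 × 13^0.523 = 125.9 × 3.825 = 481.5 μm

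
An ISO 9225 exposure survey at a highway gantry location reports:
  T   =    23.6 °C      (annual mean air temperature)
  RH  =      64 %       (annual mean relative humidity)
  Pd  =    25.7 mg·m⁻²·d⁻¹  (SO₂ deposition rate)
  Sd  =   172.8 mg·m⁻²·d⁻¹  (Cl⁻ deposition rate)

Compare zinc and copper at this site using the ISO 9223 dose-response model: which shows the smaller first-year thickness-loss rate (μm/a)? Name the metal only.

zinc: f(T) = -0.071·(T−10) [T>10 °C] = -0.9656
  sulphur-dioxide contribution → 0.3892 μm/a
  chloride contribution → 4.093 μm/a
  ⇒ r_corr(zinc) = 4.482 μm/a
copper: f(T) = -0.080·(T−10) [T>10 °C] = -1.0880
  sulphur-dioxide contribution → 0.1812 μm/a
  chloride contribution → 1.311 μm/a
  total first-year rate 1.493 μm/a
Ordering by μm/a: zinc (4.48) > copper (1.49)

copper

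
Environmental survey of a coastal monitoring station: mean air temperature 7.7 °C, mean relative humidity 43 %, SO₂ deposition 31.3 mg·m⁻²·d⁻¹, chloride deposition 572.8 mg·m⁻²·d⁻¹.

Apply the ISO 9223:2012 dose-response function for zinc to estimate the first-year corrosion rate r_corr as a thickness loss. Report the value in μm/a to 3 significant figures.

r_corr = 2.16 μm/a

zinc: temperature factor f = +0.038·(-2.3) = -0.0874
  SO₂ term: 0.0129·31.3^0.44·exp(0.046·43-0.0874) = 0.3888
  Sd branch = 0.0175·Sd^0.57·e^(0.008·RH+0.085·T) = 1.773 μm/a
  sum: 0.3888 + 1.773 → r_corr = 2.162 μm/a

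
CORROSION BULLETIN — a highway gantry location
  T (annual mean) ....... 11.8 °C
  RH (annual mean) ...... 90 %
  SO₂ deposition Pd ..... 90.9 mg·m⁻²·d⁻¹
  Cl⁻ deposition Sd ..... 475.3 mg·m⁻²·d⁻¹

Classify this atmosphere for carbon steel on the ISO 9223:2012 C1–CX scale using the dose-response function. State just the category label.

carbon steel: f(T) = -0.054·(T−10) [T>10 °C] = -0.0972
  SO₂ term: 1.77·90.9^0.52·exp(0.02·90-0.0972) = 101.4
  Cl⁻ term: 0.102·475.3^0.62·exp(0.033·90+0.04·11.8) = 145.6
  r_corr = 101.4 + 145.6 = 247 μm/a
Category bounds: 200…700 μm/a bracket r_corr ⇒ CX

CX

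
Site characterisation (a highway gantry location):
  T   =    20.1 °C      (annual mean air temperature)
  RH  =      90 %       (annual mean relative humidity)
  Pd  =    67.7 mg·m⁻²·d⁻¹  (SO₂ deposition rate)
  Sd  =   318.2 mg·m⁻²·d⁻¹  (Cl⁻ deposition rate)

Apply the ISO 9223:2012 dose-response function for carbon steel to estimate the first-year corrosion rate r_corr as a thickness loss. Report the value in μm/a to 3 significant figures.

r_corr = 214 μm/a

carbon steel: f(T) = -0.054·(T−10) [T>10 °C] = -0.5454
  Pd branch = 1.77·Pd^0.52·e^(0.02·RH+f) = 55.56 μm/a
  Sd branch = 0.102·Sd^0.62·e^(0.033·RH+0.04·T) = 158.2 μm/a
  r_corr = 55.56 + 158.2 = 213.8 μm/a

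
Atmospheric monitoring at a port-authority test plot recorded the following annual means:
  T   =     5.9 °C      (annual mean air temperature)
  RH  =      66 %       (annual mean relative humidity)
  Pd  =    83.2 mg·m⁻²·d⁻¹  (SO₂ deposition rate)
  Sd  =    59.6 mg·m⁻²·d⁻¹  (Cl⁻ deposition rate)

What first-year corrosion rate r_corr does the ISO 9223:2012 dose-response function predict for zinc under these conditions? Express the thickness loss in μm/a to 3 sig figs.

r_corr = 2.11 μm/a

zinc: f(T) = +0.038·(T−10) [T≤10 °C] = -0.1558
  Pd branch = 0.0129·Pd^0.44·e^(0.046·RH+f) = 1.608 μm/a
  Cl⁻ term: 0.0175·59.6^0.57·exp(0.008·66+0.085·5.9) = 0.5035
  r_corr = 1.608 + 0.5035 = 2.112 μm/a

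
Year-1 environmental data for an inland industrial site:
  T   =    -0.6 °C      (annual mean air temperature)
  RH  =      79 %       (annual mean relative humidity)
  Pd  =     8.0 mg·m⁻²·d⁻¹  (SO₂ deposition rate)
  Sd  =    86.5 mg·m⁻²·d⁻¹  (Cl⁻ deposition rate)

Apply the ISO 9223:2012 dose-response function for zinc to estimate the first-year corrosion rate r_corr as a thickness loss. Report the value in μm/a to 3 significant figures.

zinc: f(T) = +0.038·(T−10) [T≤10 °C] = -0.4028
  sulphur-dioxide contribution → 0.8152 μm/a
  chloride contribution → 0.3976 μm/a
  ⇒ r_corr(zinc) = 1.213 μm/a

r_corr = 1.21 μm/a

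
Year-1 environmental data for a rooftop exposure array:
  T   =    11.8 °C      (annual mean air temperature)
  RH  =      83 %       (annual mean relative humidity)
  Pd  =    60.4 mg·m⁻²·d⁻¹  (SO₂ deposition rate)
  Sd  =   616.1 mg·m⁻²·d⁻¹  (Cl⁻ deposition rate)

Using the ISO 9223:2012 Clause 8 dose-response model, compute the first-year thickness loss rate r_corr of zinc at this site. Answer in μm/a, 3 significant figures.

zinc: f(T) = -0.071·(T−10) [T>10 °C] = -0.1278
  Pd branch = 0.0129·Pd^0.44·e^(0.046·RH+f) = 3.14 μm/a
  Cl⁻ term: 0.0175·616.1^0.57·exp(0.008·83+0.085·11.8) = 3.607
  r_corr = 3.14 + 3.607 = 6.746 μm/a

r_corr = 6.75 μm/a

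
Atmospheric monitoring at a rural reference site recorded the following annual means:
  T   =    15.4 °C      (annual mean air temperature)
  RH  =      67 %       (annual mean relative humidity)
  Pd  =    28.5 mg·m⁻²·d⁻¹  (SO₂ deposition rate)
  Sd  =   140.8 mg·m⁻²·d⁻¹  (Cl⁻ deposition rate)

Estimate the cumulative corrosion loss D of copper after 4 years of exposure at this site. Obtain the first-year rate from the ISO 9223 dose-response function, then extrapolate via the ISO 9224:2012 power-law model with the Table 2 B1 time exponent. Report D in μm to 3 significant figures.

D(4) = 3.41 μm

copper: T>10 °C ⇒ hinge -0.080·(15.4−10) = -0.4320
  SO₂ term: 0.0053·28.5^0.26·exp(0.059·67-0.4320) = 0.4282
  Cl⁻ term: 0.01025·140.8^0.27·exp(0.036·67+0.049·15.4) = 0.9249
  sum: 0.4282 + 0.9249 → r_corr = 1.353 μm/a
ISO 9224: D(t) = r_corr · t^b with b = 0.667 (copper, B1)
  D(4) = 1.353 × 4^0.667 = 1.353 × 2.521 = 3.411 μm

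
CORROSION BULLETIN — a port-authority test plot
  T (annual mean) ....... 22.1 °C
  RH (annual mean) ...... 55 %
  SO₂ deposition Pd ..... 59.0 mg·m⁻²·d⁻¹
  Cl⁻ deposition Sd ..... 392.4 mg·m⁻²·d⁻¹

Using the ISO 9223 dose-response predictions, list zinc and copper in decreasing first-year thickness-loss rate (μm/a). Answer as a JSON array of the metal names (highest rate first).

["zinc", "copper"]

zinc: temperature factor f = -0.071·(12.1) = -0.8591
  SO₂ term: 0.0129·59.0^0.44·exp(0.046·55-0.8591) = 0.4125
  Sd branch = 0.0175·Sd^0.57·e^(0.008·RH+0.085·T) = 5.35 μm/a
  r_corr = 0.4125 + 5.35 = 5.763 μm/a
copper: T>10 °C ⇒ hinge -0.080·(22.1−10) = -0.9680
  SO₂ term: 0.0053·59.0^0.26·exp(0.059·55-0.9680) = 0.1491
  Sd branch = 0.01025·Sd^0.27·e^(0.036·RH+0.049·T) = 1.1 μm/a
  r_corr = 0.1491 + 1.1 = 1.249 μm/a
Ordering by μm/a: zinc (5.76) > copper (1.25)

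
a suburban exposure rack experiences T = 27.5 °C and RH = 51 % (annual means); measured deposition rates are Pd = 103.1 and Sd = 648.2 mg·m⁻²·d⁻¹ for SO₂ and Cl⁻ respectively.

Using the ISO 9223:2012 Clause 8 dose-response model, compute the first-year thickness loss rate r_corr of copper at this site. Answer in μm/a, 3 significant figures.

r_corr = 1.51 μm/a

copper: temperature factor f = -0.080·(17.5) = -1.4000
  SO₂ term: 0.0053·103.1^0.26·exp(0.059·51-1.4000) = 0.08841
  Cl⁻ term: 0.01025·648.2^0.27·exp(0.036·51+0.049·27.5) = 1.421
  sum: 0.08841 + 1.421 → r_corr = 1.509 μm/a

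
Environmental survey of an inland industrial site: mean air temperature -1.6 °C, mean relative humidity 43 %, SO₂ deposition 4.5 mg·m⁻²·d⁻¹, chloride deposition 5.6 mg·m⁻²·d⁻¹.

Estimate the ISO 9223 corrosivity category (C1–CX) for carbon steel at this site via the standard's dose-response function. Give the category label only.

C2

carbon steel: T≤10 °C ⇒ hinge +0.150·(-1.6−10) = -1.7400
  Pd branch = 1.77·Pd^0.52·e^(0.02·RH+f) = 1.605 μm/a
  Sd branch = 0.102·Sd^0.62·e^(0.033·RH+0.04·T) = 1.151 μm/a
  sum: 1.605 + 1.151 → r_corr = 2.756 μm/a
ISO 9223 Table 2 (carbon steel): 1.3 < 2.76 ≤ 25 μm/a ⇒ C2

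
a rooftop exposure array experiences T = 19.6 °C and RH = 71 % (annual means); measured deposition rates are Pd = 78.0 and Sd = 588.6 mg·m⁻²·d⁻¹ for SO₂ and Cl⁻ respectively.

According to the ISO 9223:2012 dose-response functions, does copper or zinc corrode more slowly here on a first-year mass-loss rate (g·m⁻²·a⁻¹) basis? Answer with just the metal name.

copper: temperature factor f = -0.080·(9.6) = -0.7680
  Pd branch = 0.0053·Pd^0.26·e^(0.059·RH+f) = 0.5034 μm/a
  Cl⁻ term: 0.01025·588.6^0.27·exp(0.036·71+0.049·19.6) = 1.931
  r_corr = 0.5034 + 1.931 = 2.434 μm/a
  mass loss = 2.434 μm/a × 8.96 g/cm³ = 21.81 g·m⁻²·a⁻¹
zinc: T>10 °C ⇒ hinge -0.071·(19.6−10) = -0.6816
  Pd branch = 0.0129·Pd^0.44·e^(0.046·RH+f) = 1.163 μm/a
  Cl⁻ term: 0.0175·588.6^0.57·exp(0.008·71+0.085·19.6) = 6.195
  r_corr = 1.163 + 6.195 = 7.358 μm/a
  mass loss = 7.358 μm/a × 7.14 g/cm³ = 52.54 g·m⁻²·a⁻¹
Ordering by g·m⁻²·a⁻¹: zinc (52.5) > copper (21.8)

copper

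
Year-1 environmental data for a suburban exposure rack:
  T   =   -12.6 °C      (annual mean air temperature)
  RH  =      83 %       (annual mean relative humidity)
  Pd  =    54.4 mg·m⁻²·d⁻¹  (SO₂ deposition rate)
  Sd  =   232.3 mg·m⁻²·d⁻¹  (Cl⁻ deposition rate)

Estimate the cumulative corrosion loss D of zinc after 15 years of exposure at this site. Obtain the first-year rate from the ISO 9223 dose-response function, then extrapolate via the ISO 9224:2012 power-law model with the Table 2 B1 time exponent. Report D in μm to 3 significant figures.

zinc: temperature factor f = +0.038·(-22.6) = -0.8588
  Pd branch = 0.0129·Pd^0.44·e^(0.046·RH+f) = 1.444 μm/a
  Sd branch = 0.0175·Sd^0.57·e^(0.008·RH+0.085·T) = 0.26 μm/a
  r_corr = 1.444 + 0.26 = 1.703 μm/a
Long-term exponent b (ISO 9224 Table 2, B1) = 0.813
  D(15) = 1.703 × 15^0.813 = 1.703 × 9.04 = 15.4 μm

D(15) = 15.4 μm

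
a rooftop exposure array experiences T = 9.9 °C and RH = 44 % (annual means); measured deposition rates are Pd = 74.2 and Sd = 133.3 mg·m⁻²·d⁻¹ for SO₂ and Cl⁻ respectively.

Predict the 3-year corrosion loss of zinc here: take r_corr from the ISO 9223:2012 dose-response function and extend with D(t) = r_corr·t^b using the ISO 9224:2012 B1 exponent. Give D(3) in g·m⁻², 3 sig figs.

zinc: T≤10 °C ⇒ hinge +0.038·(9.9−10) = -0.0038
  Pd branch = 0.0129·Pd^0.44·e^(0.046·RH+f) = 0.647 μm/a
  Sd branch = 0.0175·Sd^0.57·e^(0.008·RH+0.085·T) = 0.9387 μm/a
  sum: 0.647 + 0.9387 → r_corr = 1.586 μm/a
Long-term exponent b (ISO 9224 Table 2, B1) = 0.813
  D(3) = 1.586 × 3^0.813 = 1.586 × 2.443 = 3.874 μm
  Mass loss = 3.874 μm × 7.14 g/cm³ = 27.66 g·m⁻²

D(3) = 27.7 g·m⁻²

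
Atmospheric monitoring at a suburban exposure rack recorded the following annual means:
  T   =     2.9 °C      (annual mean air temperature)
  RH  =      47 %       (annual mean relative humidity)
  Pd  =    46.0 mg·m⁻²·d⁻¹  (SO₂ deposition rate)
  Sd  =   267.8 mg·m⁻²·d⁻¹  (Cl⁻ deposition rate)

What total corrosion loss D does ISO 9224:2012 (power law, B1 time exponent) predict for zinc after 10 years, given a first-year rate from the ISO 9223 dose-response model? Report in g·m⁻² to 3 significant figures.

D(10) = 58.1 g·m⁻²

zinc: temperature factor f = +0.038·(-7.1) = -0.2698
  SO₂ term: 0.0129·46.0^0.44·exp(0.046·47-0.2698) = 0.4613
  Cl⁻ term: 0.0175·267.8^0.57·exp(0.008·47+0.085·2.9) = 0.7893
  sum: 0.4613 + 0.7893 → r_corr = 1.251 μm/a
ISO 9224: D(t) = r_corr · t^b with b = 0.813 (zinc, B1)
  D(10) = 1.251 × 10^0.813 = 1.251 × 6.501 = 8.13 μm
  Mass loss = 8.13 μm × 7.14 g/cm³ = 58.05 g·m⁻²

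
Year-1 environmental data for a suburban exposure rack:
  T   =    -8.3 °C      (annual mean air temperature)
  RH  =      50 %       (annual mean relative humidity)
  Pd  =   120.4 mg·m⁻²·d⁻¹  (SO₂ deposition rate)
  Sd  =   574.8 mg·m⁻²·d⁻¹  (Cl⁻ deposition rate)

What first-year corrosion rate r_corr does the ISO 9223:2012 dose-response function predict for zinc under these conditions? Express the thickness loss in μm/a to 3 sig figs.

r_corr = 1.01 μm/a

zinc: temperature factor f = +0.038·(-18.3) = -0.6954
  SO₂ term: 0.0129·120.4^0.44·exp(0.046·50-0.6954) = 0.5284
  Cl⁻ term: 0.0175·574.8^0.57·exp(0.008·50+0.085·-8.3) = 0.4823
  sum: 0.5284 + 0.4823 → r_corr = 1.011 μm/a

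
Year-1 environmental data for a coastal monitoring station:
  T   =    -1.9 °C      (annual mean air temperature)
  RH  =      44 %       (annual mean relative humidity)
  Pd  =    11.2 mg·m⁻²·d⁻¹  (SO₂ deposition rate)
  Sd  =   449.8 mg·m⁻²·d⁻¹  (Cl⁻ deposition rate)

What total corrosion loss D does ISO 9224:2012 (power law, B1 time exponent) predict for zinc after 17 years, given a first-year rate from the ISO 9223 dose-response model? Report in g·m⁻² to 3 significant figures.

zinc: f(T) = +0.038·(T−10) [T≤10 °C] = -0.4522
  sulphur-dioxide contribution → 0.1798 μm/a
  chloride contribution → 0.6886 μm/a
  ⇒ r_corr(zinc) = 0.8685 μm/a
Power-law: D(17) = r_corr · 17^0.813
  D(17) = 0.8685 × 17^0.813 = 0.8685 × 10.01 = 8.692 μm
  Mass loss = 8.692 μm × 7.14 g/cm³ = 62.06 g·m⁻²

D(17) = 62.1 g·m⁻²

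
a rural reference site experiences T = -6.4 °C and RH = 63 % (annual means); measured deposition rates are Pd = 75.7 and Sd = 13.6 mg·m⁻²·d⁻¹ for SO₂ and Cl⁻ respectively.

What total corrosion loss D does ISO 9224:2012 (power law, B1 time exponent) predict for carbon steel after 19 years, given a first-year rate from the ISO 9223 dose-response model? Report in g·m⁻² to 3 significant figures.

carbon steel: T≤10 °C ⇒ hinge +0.150·(-6.4−10) = -2.4600
  Pd branch = 1.77·Pd^0.52·e^(0.02·RH+f) = 5.058 μm/a
  Sd branch = 0.102·Sd^0.62·e^(0.033·RH+0.04·T) = 3.185 μm/a
  sum: 5.058 + 3.185 → r_corr = 8.243 μm/a
Power-law: D(19) = r_corr · 19^0.523
  D(19) = 8.243 × 19^0.523 = 8.243 × 4.664 = 38.45 μm
  Mass loss = 38.45 μm × 7.85 g/cm³ = 301.8 g·m⁻²

D(19) = 302 g·m⁻²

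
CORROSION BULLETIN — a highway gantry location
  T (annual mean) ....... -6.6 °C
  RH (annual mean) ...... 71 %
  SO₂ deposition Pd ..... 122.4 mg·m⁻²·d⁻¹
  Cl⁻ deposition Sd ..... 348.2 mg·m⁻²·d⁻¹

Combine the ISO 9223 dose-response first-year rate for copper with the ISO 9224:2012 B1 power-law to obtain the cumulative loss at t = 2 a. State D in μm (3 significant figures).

copper: f(T) = +0.126·(T−10) [T≤10 °C] = -2.0916
  Pd branch = 0.0053·Pd^0.26·e^(0.059·RH+f) = 0.1507 μm/a
  Sd branch = 0.01025·Sd^0.27·e^(0.036·RH+0.049·T) = 0.4641 μm/a
  r_corr = 0.1507 + 0.4641 = 0.6148 μm/a
Long-term exponent b (ISO 9224 Table 2, B1) = 0.667
  D(2) = 0.6148 × 2^0.667 = 0.6148 × 1.588 = 0.9761 μm

D(2) = 0.976 μm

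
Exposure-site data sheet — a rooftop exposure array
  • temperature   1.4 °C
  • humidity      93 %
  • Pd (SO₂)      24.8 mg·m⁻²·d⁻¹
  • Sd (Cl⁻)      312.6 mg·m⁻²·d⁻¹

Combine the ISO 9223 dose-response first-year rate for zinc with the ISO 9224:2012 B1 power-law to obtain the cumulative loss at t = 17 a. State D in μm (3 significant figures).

zinc: f(T) = +0.038·(T−10) [T≤10 °C] = -0.3268
  Pd branch = 0.0129·Pd^0.44·e^(0.046·RH+f) = 2.755 μm/a
  Cl⁻ term: 0.0175·312.6^0.57·exp(0.008·93+0.085·1.4) = 1.096
  r_corr = 2.755 + 1.096 = 3.851 μm/a
Power-law: D(17) = r_corr · 17^0.813
  D(17) = 3.851 × 17^0.813 = 3.851 × 10.01 = 38.55 μm

D(17) = 38.5 μm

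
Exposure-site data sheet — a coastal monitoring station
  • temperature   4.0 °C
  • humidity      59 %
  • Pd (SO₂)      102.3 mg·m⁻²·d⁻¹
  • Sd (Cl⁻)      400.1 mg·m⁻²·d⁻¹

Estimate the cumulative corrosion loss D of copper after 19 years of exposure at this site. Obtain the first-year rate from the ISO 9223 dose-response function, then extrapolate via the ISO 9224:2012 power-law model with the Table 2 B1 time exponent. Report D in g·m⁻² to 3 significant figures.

D(19) = 50.8 g·m⁻²

copper: temperature factor f = +0.126·(-6.0) = -0.7560
  sulphur-dioxide contribution → 0.2693 μm/a
  chloride contribution → 0.5259 μm/a
  total first-year rate 0.7952 μm/a
ISO 9224: D(t) = r_corr · t^b with b = 0.667 (copper, B1)
  D(19) = 0.7952 × 19^0.667 = 0.7952 × 7.127 = 5.668 μm
  Mass loss = 5.668 μm × 8.96 g/cm³ = 50.78 g·m⁻²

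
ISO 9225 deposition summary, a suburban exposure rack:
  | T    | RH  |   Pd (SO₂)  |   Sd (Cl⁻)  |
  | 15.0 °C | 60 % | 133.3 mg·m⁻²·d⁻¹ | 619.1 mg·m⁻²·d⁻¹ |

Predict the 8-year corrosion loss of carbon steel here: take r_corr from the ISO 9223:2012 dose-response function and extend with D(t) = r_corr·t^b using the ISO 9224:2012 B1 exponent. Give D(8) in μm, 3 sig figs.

D(8) = 384 μm

carbon steel: temperature factor f = -0.054·(5.0) = -0.2700
  SO₂ term: 1.77·133.3^0.52·exp(0.02·60-0.2700) = 57.12
  Cl⁻ term: 0.102·619.1^0.62·exp(0.033·60+0.04·15.0) = 72.44
  sum: 57.12 + 72.44 → r_corr = 129.6 μm/a
Long-term exponent b (ISO 9224 Table 2, B1) = 0.523
  D(8) = 129.6 × 8^0.523 = 129.6 × 2.967 = 384.4 μm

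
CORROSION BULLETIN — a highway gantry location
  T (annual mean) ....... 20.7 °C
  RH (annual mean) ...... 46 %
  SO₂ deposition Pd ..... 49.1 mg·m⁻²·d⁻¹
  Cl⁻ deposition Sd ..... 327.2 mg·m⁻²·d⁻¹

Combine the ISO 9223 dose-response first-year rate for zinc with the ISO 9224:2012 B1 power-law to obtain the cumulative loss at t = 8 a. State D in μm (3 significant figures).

D(8) = 23.1 μm

zinc: temperature factor f = -0.071·(10.7) = -0.7597
  sulphur-dioxide contribution → 0.2778 μm/a
  chloride contribution → 3.985 μm/a
  total first-year rate 4.263 μm/a
Power-law: D(8) = r_corr · 8^0.813
  D(8) = 4.263 × 8^0.813 = 4.263 × 5.423 = 23.12 μm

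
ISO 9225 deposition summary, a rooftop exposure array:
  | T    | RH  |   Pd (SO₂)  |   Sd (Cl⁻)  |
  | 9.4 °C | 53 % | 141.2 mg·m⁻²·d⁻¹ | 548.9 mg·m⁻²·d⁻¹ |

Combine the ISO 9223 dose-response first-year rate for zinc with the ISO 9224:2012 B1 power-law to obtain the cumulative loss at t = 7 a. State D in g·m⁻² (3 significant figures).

zinc: f(T) = +0.038·(T−10) [T≤10 °C] = -0.0228
  sulphur-dioxide contribution → 1.275 μm/a
  chloride contribution → 2.166 μm/a
  ⇒ r_corr(zinc) = 3.441 μm/a
Power-law: D(7) = r_corr · 7^0.813
  D(7) = 3.441 × 7^0.813 = 3.441 × 4.865 = 16.74 μm
  Mass loss = 16.74 μm × 7.14 g/cm³ = 119.5 g·m⁻²

D(7) = 120 g·m⁻²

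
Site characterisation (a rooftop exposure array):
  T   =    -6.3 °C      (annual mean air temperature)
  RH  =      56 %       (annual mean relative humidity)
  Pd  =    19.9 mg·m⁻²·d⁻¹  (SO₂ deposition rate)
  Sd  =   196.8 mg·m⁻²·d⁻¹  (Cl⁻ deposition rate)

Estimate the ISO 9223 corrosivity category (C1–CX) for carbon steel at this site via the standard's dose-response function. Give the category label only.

C2

carbon steel: temperature factor f = +0.150·(-16.3) = -2.4450
  sulphur-dioxide contribution → 2.228 μm/a
  chloride contribution → 13.31 μm/a
  total first-year rate 15.53 μm/a
15.5 μm/a falls in (1.3, 25] for carbon steel → category C2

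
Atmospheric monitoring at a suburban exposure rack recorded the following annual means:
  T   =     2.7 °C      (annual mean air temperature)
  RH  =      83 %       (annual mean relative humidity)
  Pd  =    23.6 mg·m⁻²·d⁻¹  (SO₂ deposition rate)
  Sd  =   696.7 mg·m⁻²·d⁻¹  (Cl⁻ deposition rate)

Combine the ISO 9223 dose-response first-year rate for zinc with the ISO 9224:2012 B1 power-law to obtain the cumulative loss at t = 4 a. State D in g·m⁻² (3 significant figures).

zinc: temperature factor f = +0.038·(-7.3) = -0.2774
  Pd branch = 0.0129·Pd^0.44·e^(0.046·RH+f) = 1.788 μm/a
  Sd branch = 0.0175·Sd^0.57·e^(0.008·RH+0.085·T) = 1.785 μm/a
  sum: 1.788 + 1.785 → r_corr = 3.573 μm/a
ISO 9224: D(t) = r_corr · t^b with b = 0.813 (zinc, B1)
  D(4) = 3.573 × 4^0.813 = 3.573 × 3.087 = 11.03 μm
  Mass loss = 11.03 μm × 7.14 g/cm³ = 78.74 g·m⁻²

D(4) = 78.7 g·m⁻²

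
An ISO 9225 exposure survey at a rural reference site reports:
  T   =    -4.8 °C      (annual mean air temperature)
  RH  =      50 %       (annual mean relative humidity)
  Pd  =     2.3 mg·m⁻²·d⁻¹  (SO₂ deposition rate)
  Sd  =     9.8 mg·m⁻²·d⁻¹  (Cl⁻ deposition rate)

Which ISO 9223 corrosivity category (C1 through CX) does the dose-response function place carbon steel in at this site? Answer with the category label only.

C2

carbon steel: temperature factor f = +0.150·(-14.8) = -2.2200
  Pd branch = 1.77·Pd^0.52·e^(0.02·RH+f) = 0.8058 μm/a
  Cl⁻ term: 0.102·9.8^0.62·exp(0.033·50+0.04·-4.8) = 1.805
  r_corr = 0.8058 + 1.805 = 2.61 μm/a
ISO 9223 Table 2 (carbon steel): 1.3 < 2.61 ≤ 25 μm/a ⇒ C2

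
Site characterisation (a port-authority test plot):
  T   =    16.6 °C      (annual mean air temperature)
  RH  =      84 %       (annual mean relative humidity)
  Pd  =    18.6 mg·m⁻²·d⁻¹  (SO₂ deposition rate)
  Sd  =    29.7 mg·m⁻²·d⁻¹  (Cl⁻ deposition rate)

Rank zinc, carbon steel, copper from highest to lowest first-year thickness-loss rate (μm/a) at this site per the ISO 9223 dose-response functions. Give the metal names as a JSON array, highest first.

zinc: f(T) = -0.071·(T−10) [T>10 °C] = -0.4686
  Pd branch = 0.0129·Pd^0.44·e^(0.046·RH+f) = 1.392 μm/a
  Cl⁻ term: 0.0175·29.7^0.57·exp(0.008·84+0.085·16.6) = 0.9708
  sum: 1.392 + 0.9708 → r_corr = 2.363 μm/a
carbon steel: T>10 °C ⇒ hinge -0.054·(16.6−10) = -0.3564
  Pd branch = 1.77·Pd^0.52·e^(0.02·RH+f) = 30.41 μm/a
  Sd branch = 0.102·Sd^0.62·e^(0.033·RH+0.04·T) = 25.94 μm/a
  r_corr = 30.41 + 25.94 = 56.34 μm/a
copper: T>10 °C ⇒ hinge -0.080·(16.6−10) = -0.5280
  Pd branch = 0.0053·Pd^0.26·e^(0.059·RH+f) = 0.9493 μm/a
  Sd branch = 0.01025·Sd^0.27·e^(0.036·RH+0.049·T) = 1.188 μm/a
  r_corr = 0.9493 + 1.188 = 2.138 μm/a
Ordering by μm/a: carbon steel (56.3) > zinc (2.36) > copper (2.14)

["carbon steel", "zinc", "copper"]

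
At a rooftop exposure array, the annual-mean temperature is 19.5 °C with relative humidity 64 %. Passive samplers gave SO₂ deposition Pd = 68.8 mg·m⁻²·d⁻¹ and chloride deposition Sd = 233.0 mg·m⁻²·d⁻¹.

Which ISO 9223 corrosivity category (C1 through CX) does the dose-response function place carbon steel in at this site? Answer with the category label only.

C5

carbon steel: f(T) = -0.054·(T−10) [T>10 °C] = -0.5130
  sulphur-dioxide contribution → 34.41 μm/a
  chloride contribution → 53.99 μm/a
  ⇒ r_corr(carbon steel) = 88.4 μm/a
Category bounds: 80…200 μm/a bracket r_corr ⇒ C5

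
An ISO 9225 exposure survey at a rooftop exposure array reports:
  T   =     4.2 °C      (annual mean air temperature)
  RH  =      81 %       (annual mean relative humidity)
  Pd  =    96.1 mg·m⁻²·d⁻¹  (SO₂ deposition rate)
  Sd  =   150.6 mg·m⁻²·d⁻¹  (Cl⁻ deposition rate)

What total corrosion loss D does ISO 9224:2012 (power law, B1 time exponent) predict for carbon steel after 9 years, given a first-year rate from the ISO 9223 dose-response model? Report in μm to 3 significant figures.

D(9) = 251 μm

carbon steel: temperature factor f = +0.150·(-5.8) = -0.8700
  Pd branch = 1.77·Pd^0.52·e^(0.02·RH+f) = 40.24 μm/a
  Sd branch = 0.102·Sd^0.62·e^(0.033·RH+0.04·T) = 39.15 μm/a
  sum: 40.24 + 39.15 → r_corr = 79.39 μm/a
ISO 9224: D(t) = r_corr · t^b with b = 0.523 (carbon steel, B1)
  D(9) = 79.39 × 9^0.523 = 79.39 × 3.156 = 250.5 μm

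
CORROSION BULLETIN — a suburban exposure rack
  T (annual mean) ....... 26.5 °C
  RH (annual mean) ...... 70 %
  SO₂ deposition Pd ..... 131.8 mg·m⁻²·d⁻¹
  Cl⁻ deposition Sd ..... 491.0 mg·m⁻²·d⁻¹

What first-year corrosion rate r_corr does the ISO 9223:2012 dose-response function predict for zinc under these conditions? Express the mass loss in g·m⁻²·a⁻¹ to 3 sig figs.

r_corr = 77.3 g·m⁻²·a⁻¹

zinc: T>10 °C ⇒ hinge -0.071·(26.5−10) = -1.1715
  Pd branch = 0.0129·Pd^0.44·e^(0.046·RH+f) = 0.857 μm/a
  Cl⁻ term: 0.0175·491.0^0.57·exp(0.008·70+0.085·26.5) = 9.963
  r_corr = 0.857 + 9.963 = 10.82 μm/a
Convert to mass loss: 10.82 μm/a × 7.14 g/cm³ = 77.26 g·m⁻²·a⁻¹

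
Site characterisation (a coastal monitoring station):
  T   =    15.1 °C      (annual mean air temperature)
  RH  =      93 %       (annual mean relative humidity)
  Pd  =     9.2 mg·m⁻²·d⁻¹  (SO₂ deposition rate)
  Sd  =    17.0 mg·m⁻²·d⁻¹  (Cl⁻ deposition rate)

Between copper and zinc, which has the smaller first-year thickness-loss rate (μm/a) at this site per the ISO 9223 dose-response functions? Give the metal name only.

zinc

copper: T>10 °C ⇒ hinge -0.080·(15.1−10) = -0.4080
  Pd branch = 0.0053·Pd^0.26·e^(0.059·RH+f) = 1.516 μm/a
  Cl⁻ term: 0.01025·17.0^0.27·exp(0.036·93+0.049·15.1) = 1.313
  sum: 1.516 + 1.313 → r_corr = 2.829 μm/a
zinc: T>10 °C ⇒ hinge -0.071·(15.1−10) = -0.3621
  SO₂ term: 0.0129·9.2^0.44·exp(0.046·93-0.3621) = 1.719
  Cl⁻ term: 0.0175·17.0^0.57·exp(0.008·93+0.085·15.1) = 0.6682
  sum: 1.719 + 0.6682 → r_corr = 2.387 μm/a
Ordering by μm/a: copper (2.83) > zinc (2.39)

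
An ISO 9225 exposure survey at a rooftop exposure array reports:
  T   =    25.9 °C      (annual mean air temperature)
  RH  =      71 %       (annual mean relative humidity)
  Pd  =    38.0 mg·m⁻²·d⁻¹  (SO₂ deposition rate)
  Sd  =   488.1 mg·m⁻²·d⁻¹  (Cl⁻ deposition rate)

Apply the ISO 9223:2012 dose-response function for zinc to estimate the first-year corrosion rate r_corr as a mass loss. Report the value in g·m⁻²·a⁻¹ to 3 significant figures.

zinc: f(T) = -0.071·(T−10) [T>10 °C] = -1.1289
  Pd branch = 0.0129·Pd^0.44·e^(0.046·RH+f) = 0.5418 μm/a
  Sd branch = 0.0175·Sd^0.57·e^(0.008·RH+0.085·T) = 9.512 μm/a
  sum: 0.5418 + 9.512 → r_corr = 10.05 μm/a
Convert to mass loss: 10.05 μm/a × 7.14 g/cm³ = 71.78 g·m⁻²·a⁻¹

r_corr = 71.8 g·m⁻²·a⁻¹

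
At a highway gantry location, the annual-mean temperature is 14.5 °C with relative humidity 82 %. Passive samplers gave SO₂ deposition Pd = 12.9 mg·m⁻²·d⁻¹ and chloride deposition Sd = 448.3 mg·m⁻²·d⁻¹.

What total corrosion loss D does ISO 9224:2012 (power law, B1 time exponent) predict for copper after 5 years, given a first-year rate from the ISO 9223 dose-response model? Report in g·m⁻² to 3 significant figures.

D(5) = 78.2 g·m⁻²

copper: T>10 °C ⇒ hinge -0.080·(14.5−10) = -0.3600
  SO₂ term: 0.0053·12.9^0.26·exp(0.059·82-0.3600) = 0.9074
  Sd branch = 0.01025·Sd^0.27·e^(0.036·RH+0.049·T) = 2.076 μm/a
  sum: 0.9074 + 2.076 → r_corr = 2.984 μm/a
Long-term exponent b (ISO 9224 Table 2, B1) = 0.667
  D(5) = 2.984 × 5^0.667 = 2.984 × 2.926 = 8.729 μm
  Mass loss = 8.729 μm × 8.96 g/cm³ = 78.21 g·m⁻²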